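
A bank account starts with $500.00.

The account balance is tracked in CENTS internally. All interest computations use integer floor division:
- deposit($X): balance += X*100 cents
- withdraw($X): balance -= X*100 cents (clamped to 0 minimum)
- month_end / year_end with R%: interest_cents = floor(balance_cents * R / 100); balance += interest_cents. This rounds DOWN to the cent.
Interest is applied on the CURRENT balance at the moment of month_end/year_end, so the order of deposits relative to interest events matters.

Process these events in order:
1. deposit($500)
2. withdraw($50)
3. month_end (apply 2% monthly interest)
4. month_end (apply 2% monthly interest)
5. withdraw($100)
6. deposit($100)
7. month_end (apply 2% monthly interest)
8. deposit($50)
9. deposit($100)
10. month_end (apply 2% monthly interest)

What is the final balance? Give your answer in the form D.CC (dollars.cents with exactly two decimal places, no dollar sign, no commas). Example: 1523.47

After 1 (deposit($500)): balance=$1000.00 total_interest=$0.00
After 2 (withdraw($50)): balance=$950.00 total_interest=$0.00
After 3 (month_end (apply 2% monthly interest)): balance=$969.00 total_interest=$19.00
After 4 (month_end (apply 2% monthly interest)): balance=$988.38 total_interest=$38.38
After 5 (withdraw($100)): balance=$888.38 total_interest=$38.38
After 6 (deposit($100)): balance=$988.38 total_interest=$38.38
After 7 (month_end (apply 2% monthly interest)): balance=$1008.14 total_interest=$58.14
After 8 (deposit($50)): balance=$1058.14 total_interest=$58.14
After 9 (deposit($100)): balance=$1158.14 total_interest=$58.14
After 10 (month_end (apply 2% monthly interest)): balance=$1181.30 total_interest=$81.30

Answer: 1181.30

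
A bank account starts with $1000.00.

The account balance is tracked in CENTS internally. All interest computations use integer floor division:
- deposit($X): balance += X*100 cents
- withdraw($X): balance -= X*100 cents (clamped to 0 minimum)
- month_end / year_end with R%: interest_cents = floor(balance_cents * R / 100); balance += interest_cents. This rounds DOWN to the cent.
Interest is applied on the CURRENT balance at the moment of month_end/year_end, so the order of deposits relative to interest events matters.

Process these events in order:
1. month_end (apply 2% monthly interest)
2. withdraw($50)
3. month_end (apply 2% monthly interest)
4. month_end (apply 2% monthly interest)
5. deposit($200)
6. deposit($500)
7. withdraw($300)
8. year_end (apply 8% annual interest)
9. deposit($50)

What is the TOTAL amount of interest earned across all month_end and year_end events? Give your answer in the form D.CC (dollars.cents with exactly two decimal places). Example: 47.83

After 1 (month_end (apply 2% monthly interest)): balance=$1020.00 total_interest=$20.00
After 2 (withdraw($50)): balance=$970.00 total_interest=$20.00
After 3 (month_end (apply 2% monthly interest)): balance=$989.40 total_interest=$39.40
After 4 (month_end (apply 2% monthly interest)): balance=$1009.18 total_interest=$59.18
After 5 (deposit($200)): balance=$1209.18 total_interest=$59.18
After 6 (deposit($500)): balance=$1709.18 total_interest=$59.18
After 7 (withdraw($300)): balance=$1409.18 total_interest=$59.18
After 8 (year_end (apply 8% annual interest)): balance=$1521.91 total_interest=$171.91
After 9 (deposit($50)): balance=$1571.91 total_interest=$171.91

Answer: 171.91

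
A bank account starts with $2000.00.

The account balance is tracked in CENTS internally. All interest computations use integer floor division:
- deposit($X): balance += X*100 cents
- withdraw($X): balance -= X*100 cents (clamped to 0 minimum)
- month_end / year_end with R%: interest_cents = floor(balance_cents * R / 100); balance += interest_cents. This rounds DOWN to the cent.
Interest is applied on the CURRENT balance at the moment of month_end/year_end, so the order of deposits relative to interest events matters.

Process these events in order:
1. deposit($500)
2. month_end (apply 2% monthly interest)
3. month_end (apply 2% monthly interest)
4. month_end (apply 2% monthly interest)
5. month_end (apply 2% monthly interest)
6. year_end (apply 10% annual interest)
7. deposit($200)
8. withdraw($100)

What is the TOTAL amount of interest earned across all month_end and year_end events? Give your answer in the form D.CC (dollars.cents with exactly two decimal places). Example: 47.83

After 1 (deposit($500)): balance=$2500.00 total_interest=$0.00
After 2 (month_end (apply 2% monthly interest)): balance=$2550.00 total_interest=$50.00
After 3 (month_end (apply 2% monthly interest)): balance=$2601.00 total_interest=$101.00
After 4 (month_end (apply 2% monthly interest)): balance=$2653.02 total_interest=$153.02
After 5 (month_end (apply 2% monthly interest)): balance=$2706.08 total_interest=$206.08
After 6 (year_end (apply 10% annual interest)): balance=$2976.68 total_interest=$476.68
After 7 (deposit($200)): balance=$3176.68 total_interest=$476.68
After 8 (withdraw($100)): balance=$3076.68 total_interest=$476.68

Answer: 476.68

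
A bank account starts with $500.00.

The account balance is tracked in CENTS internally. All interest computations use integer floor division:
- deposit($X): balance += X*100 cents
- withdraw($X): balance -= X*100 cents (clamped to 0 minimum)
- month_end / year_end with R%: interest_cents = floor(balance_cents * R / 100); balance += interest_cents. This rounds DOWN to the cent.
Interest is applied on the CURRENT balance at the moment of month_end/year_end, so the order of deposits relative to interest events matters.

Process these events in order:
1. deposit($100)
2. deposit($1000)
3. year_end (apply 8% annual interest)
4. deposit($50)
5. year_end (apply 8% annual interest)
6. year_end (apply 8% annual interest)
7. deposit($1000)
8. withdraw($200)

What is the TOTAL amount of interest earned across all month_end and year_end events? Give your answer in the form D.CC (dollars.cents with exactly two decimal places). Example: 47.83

Answer: 423.85

Derivation:
After 1 (deposit($100)): balance=$600.00 total_interest=$0.00
After 2 (deposit($1000)): balance=$1600.00 total_interest=$0.00
After 3 (year_end (apply 8% annual interest)): balance=$1728.00 total_interest=$128.00
After 4 (deposit($50)): balance=$1778.00 total_interest=$128.00
After 5 (year_end (apply 8% annual interest)): balance=$1920.24 total_interest=$270.24
After 6 (year_end (apply 8% annual interest)): balance=$2073.85 total_interest=$423.85
After 7 (deposit($1000)): balance=$3073.85 total_interest=$423.85
After 8 (withdraw($200)): balance=$2873.85 total_interest=$423.85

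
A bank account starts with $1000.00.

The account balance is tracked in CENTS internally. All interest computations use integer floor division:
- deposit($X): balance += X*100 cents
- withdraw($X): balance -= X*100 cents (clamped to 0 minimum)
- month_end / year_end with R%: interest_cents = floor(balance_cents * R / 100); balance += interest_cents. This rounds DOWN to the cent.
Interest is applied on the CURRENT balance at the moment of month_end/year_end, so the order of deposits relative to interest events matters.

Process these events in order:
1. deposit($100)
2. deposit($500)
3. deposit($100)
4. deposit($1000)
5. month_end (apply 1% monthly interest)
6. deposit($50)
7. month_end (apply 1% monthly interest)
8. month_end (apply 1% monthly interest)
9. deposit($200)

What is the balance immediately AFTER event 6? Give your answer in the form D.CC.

After 1 (deposit($100)): balance=$1100.00 total_interest=$0.00
After 2 (deposit($500)): balance=$1600.00 total_interest=$0.00
After 3 (deposit($100)): balance=$1700.00 total_interest=$0.00
After 4 (deposit($1000)): balance=$2700.00 total_interest=$0.00
After 5 (month_end (apply 1% monthly interest)): balance=$2727.00 total_interest=$27.00
After 6 (deposit($50)): balance=$2777.00 total_interest=$27.00

Answer: 2777.00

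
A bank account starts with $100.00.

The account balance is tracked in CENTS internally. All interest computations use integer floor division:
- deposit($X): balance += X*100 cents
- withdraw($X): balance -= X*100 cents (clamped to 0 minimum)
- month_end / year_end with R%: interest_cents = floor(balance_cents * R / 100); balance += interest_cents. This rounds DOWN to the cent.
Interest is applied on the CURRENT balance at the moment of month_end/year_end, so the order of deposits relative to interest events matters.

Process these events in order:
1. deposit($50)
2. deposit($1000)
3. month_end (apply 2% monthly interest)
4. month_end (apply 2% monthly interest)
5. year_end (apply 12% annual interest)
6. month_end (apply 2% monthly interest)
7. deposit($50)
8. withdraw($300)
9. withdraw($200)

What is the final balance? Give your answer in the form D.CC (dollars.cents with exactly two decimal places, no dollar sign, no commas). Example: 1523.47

After 1 (deposit($50)): balance=$150.00 total_interest=$0.00
After 2 (deposit($1000)): balance=$1150.00 total_interest=$0.00
After 3 (month_end (apply 2% monthly interest)): balance=$1173.00 total_interest=$23.00
After 4 (month_end (apply 2% monthly interest)): balance=$1196.46 total_interest=$46.46
After 5 (year_end (apply 12% annual interest)): balance=$1340.03 total_interest=$190.03
After 6 (month_end (apply 2% monthly interest)): balance=$1366.83 total_interest=$216.83
After 7 (deposit($50)): balance=$1416.83 total_interest=$216.83
After 8 (withdraw($300)): balance=$1116.83 total_interest=$216.83
After 9 (withdraw($200)): balance=$916.83 total_interest=$216.83

Answer: 916.83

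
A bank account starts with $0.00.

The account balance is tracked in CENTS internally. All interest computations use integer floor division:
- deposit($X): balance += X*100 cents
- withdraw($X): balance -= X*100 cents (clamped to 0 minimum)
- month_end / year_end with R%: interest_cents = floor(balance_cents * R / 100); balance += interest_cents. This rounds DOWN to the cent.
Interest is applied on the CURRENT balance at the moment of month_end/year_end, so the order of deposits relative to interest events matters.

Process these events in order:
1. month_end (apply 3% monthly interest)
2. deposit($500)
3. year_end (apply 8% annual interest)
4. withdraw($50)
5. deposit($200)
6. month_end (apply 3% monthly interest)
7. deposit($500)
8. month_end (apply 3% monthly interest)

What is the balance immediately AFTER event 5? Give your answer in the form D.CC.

After 1 (month_end (apply 3% monthly interest)): balance=$0.00 total_interest=$0.00
After 2 (deposit($500)): balance=$500.00 total_interest=$0.00
After 3 (year_end (apply 8% annual interest)): balance=$540.00 total_interest=$40.00
After 4 (withdraw($50)): balance=$490.00 total_interest=$40.00
After 5 (deposit($200)): balance=$690.00 total_interest=$40.00

Answer: 690.00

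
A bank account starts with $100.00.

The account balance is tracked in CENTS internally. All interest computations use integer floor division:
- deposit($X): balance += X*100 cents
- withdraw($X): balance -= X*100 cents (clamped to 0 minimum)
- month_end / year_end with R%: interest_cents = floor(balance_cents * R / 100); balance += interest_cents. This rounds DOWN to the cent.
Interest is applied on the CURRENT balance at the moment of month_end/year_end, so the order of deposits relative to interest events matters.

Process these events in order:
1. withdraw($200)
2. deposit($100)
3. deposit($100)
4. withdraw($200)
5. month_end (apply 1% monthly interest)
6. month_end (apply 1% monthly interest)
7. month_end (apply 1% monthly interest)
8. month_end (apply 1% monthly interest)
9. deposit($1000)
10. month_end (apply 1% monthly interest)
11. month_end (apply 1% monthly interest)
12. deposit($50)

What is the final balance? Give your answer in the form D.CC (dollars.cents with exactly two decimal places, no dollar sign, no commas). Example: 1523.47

After 1 (withdraw($200)): balance=$0.00 total_interest=$0.00
After 2 (deposit($100)): balance=$100.00 total_interest=$0.00
After 3 (deposit($100)): balance=$200.00 total_interest=$0.00
After 4 (withdraw($200)): balance=$0.00 total_interest=$0.00
After 5 (month_end (apply 1% monthly interest)): balance=$0.00 total_interest=$0.00
After 6 (month_end (apply 1% monthly interest)): balance=$0.00 total_interest=$0.00
After 7 (month_end (apply 1% monthly interest)): balance=$0.00 total_interest=$0.00
After 8 (month_end (apply 1% monthly interest)): balance=$0.00 total_interest=$0.00
After 9 (deposit($1000)): balance=$1000.00 total_interest=$0.00
After 10 (month_end (apply 1% monthly interest)): balance=$1010.00 total_interest=$10.00
After 11 (month_end (apply 1% monthly interest)): balance=$1020.10 total_interest=$20.10
After 12 (deposit($50)): balance=$1070.10 total_interest=$20.10

Answer: 1070.10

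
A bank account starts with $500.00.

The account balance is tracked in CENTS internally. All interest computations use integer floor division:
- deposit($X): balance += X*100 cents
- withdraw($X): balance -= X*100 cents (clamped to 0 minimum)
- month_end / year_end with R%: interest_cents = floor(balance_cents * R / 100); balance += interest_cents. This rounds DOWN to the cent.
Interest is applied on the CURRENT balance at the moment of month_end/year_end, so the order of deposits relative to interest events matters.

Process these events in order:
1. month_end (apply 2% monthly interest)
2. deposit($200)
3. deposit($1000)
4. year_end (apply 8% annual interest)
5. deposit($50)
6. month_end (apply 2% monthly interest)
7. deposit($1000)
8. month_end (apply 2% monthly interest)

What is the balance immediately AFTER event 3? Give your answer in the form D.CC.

After 1 (month_end (apply 2% monthly interest)): balance=$510.00 total_interest=$10.00
After 2 (deposit($200)): balance=$710.00 total_interest=$10.00
After 3 (deposit($1000)): balance=$1710.00 total_interest=$10.00

Answer: 1710.00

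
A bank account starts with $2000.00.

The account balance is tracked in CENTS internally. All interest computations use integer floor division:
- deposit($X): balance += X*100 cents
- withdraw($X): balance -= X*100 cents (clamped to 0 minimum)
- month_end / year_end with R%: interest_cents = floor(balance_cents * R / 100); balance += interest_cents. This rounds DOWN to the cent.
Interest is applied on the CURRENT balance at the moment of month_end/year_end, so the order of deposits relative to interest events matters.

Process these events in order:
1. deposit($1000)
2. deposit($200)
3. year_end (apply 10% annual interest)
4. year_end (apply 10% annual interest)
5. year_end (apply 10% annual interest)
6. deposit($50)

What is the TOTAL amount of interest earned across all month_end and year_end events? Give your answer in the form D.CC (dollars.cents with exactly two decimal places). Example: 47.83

Answer: 1059.20

Derivation:
After 1 (deposit($1000)): balance=$3000.00 total_interest=$0.00
After 2 (deposit($200)): balance=$3200.00 total_interest=$0.00
After 3 (year_end (apply 10% annual interest)): balance=$3520.00 total_interest=$320.00
After 4 (year_end (apply 10% annual interest)): balance=$3872.00 total_interest=$672.00
After 5 (year_end (apply 10% annual interest)): balance=$4259.20 total_interest=$1059.20
After 6 (deposit($50)): balance=$4309.20 total_interest=$1059.20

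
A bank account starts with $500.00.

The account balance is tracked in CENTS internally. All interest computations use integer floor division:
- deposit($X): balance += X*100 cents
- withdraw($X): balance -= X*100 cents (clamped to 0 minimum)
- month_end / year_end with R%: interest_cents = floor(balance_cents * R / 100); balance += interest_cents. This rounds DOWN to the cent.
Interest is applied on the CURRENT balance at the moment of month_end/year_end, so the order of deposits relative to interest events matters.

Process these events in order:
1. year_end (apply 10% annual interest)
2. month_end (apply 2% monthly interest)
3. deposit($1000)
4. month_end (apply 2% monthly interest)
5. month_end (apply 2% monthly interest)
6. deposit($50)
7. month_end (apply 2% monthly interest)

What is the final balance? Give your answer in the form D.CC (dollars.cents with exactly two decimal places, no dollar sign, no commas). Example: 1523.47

After 1 (year_end (apply 10% annual interest)): balance=$550.00 total_interest=$50.00
After 2 (month_end (apply 2% monthly interest)): balance=$561.00 total_interest=$61.00
After 3 (deposit($1000)): balance=$1561.00 total_interest=$61.00
After 4 (month_end (apply 2% monthly interest)): balance=$1592.22 total_interest=$92.22
After 5 (month_end (apply 2% monthly interest)): balance=$1624.06 total_interest=$124.06
After 6 (deposit($50)): balance=$1674.06 total_interest=$124.06
After 7 (month_end (apply 2% monthly interest)): balance=$1707.54 total_interest=$157.54

Answer: 1707.54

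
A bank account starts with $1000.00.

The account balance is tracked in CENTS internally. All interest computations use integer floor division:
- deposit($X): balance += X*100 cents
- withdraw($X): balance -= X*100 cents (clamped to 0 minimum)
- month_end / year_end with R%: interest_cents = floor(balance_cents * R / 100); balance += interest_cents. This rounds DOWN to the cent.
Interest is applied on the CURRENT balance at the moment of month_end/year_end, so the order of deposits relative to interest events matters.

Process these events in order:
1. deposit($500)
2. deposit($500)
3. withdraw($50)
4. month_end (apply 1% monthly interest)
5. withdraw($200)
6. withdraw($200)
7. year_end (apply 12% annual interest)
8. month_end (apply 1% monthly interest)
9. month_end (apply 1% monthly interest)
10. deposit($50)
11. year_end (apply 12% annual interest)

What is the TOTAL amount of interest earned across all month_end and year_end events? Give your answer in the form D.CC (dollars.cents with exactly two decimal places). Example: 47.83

After 1 (deposit($500)): balance=$1500.00 total_interest=$0.00
After 2 (deposit($500)): balance=$2000.00 total_interest=$0.00
After 3 (withdraw($50)): balance=$1950.00 total_interest=$0.00
After 4 (month_end (apply 1% monthly interest)): balance=$1969.50 total_interest=$19.50
After 5 (withdraw($200)): balance=$1769.50 total_interest=$19.50
After 6 (withdraw($200)): balance=$1569.50 total_interest=$19.50
After 7 (year_end (apply 12% annual interest)): balance=$1757.84 total_interest=$207.84
After 8 (month_end (apply 1% monthly interest)): balance=$1775.41 total_interest=$225.41
After 9 (month_end (apply 1% monthly interest)): balance=$1793.16 total_interest=$243.16
After 10 (deposit($50)): balance=$1843.16 total_interest=$243.16
After 11 (year_end (apply 12% annual interest)): balance=$2064.33 total_interest=$464.33

Answer: 464.33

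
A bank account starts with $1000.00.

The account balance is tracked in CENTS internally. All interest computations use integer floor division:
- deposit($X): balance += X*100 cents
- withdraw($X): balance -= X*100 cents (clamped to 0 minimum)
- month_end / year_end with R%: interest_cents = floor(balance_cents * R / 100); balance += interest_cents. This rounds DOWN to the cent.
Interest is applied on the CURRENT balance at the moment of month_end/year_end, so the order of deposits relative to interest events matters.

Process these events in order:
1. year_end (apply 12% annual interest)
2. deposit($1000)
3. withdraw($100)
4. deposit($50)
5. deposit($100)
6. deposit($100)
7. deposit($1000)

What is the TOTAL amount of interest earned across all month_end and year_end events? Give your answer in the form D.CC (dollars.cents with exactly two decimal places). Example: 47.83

After 1 (year_end (apply 12% annual interest)): balance=$1120.00 total_interest=$120.00
After 2 (deposit($1000)): balance=$2120.00 total_interest=$120.00
After 3 (withdraw($100)): balance=$2020.00 total_interest=$120.00
After 4 (deposit($50)): balance=$2070.00 total_interest=$120.00
After 5 (deposit($100)): balance=$2170.00 total_interest=$120.00
After 6 (deposit($100)): balance=$2270.00 total_interest=$120.00
After 7 (deposit($1000)): balance=$3270.00 total_interest=$120.00

Answer: 120.00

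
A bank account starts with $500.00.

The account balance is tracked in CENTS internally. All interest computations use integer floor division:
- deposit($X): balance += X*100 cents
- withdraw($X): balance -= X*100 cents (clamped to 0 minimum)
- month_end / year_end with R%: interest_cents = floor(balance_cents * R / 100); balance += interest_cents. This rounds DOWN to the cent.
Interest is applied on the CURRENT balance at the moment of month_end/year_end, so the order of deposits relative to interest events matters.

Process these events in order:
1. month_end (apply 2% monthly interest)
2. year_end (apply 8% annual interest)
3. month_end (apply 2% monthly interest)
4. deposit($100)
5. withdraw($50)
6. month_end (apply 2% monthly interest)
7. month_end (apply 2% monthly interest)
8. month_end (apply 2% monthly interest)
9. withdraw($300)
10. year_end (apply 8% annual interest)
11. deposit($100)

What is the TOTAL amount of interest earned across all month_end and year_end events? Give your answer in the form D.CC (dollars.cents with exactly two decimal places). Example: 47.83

After 1 (month_end (apply 2% monthly interest)): balance=$510.00 total_interest=$10.00
After 2 (year_end (apply 8% annual interest)): balance=$550.80 total_interest=$50.80
After 3 (month_end (apply 2% monthly interest)): balance=$561.81 total_interest=$61.81
After 4 (deposit($100)): balance=$661.81 total_interest=$61.81
After 5 (withdraw($50)): balance=$611.81 total_interest=$61.81
After 6 (month_end (apply 2% monthly interest)): balance=$624.04 total_interest=$74.04
After 7 (month_end (apply 2% monthly interest)): balance=$636.52 total_interest=$86.52
After 8 (month_end (apply 2% monthly interest)): balance=$649.25 total_interest=$99.25
After 9 (withdraw($300)): balance=$349.25 total_interest=$99.25
After 10 (year_end (apply 8% annual interest)): balance=$377.19 total_interest=$127.19
After 11 (deposit($100)): balance=$477.19 total_interest=$127.19

Answer: 127.19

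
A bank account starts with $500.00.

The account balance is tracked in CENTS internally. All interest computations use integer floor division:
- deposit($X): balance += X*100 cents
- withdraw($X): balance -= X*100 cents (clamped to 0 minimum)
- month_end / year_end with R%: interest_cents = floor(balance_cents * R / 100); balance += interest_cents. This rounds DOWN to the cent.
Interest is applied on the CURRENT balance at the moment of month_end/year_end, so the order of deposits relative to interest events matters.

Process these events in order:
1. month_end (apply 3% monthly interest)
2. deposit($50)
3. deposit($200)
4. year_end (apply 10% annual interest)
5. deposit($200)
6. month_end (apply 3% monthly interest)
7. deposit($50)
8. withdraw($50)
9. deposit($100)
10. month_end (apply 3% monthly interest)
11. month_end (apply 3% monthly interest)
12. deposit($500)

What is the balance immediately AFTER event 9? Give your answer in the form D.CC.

Answer: 1172.74

Derivation:
After 1 (month_end (apply 3% monthly interest)): balance=$515.00 total_interest=$15.00
After 2 (deposit($50)): balance=$565.00 total_interest=$15.00
After 3 (deposit($200)): balance=$765.00 total_interest=$15.00
After 4 (year_end (apply 10% annual interest)): balance=$841.50 total_interest=$91.50
After 5 (deposit($200)): balance=$1041.50 total_interest=$91.50
After 6 (month_end (apply 3% monthly interest)): balance=$1072.74 total_interest=$122.74
After 7 (deposit($50)): balance=$1122.74 total_interest=$122.74
After 8 (withdraw($50)): balance=$1072.74 total_interest=$122.74
After 9 (deposit($100)): balance=$1172.74 total_interest=$122.74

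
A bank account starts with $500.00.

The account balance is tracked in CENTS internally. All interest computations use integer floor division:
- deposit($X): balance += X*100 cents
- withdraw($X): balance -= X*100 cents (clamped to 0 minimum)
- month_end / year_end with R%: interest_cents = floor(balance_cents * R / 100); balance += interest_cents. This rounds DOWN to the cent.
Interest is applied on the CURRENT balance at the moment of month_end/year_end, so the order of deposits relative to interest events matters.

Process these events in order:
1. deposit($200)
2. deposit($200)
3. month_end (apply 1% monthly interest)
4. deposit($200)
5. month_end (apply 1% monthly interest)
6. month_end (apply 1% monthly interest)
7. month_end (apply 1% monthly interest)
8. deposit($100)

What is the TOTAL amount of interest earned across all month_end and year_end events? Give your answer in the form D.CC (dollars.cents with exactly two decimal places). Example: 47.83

Answer: 42.60

Derivation:
After 1 (deposit($200)): balance=$700.00 total_interest=$0.00
After 2 (deposit($200)): balance=$900.00 total_interest=$0.00
After 3 (month_end (apply 1% monthly interest)): balance=$909.00 total_interest=$9.00
After 4 (deposit($200)): balance=$1109.00 total_interest=$9.00
After 5 (month_end (apply 1% monthly interest)): balance=$1120.09 total_interest=$20.09
After 6 (month_end (apply 1% monthly interest)): balance=$1131.29 total_interest=$31.29
After 7 (month_end (apply 1% monthly interest)): balance=$1142.60 total_interest=$42.60
After 8 (deposit($100)): balance=$1242.60 total_interest=$42.60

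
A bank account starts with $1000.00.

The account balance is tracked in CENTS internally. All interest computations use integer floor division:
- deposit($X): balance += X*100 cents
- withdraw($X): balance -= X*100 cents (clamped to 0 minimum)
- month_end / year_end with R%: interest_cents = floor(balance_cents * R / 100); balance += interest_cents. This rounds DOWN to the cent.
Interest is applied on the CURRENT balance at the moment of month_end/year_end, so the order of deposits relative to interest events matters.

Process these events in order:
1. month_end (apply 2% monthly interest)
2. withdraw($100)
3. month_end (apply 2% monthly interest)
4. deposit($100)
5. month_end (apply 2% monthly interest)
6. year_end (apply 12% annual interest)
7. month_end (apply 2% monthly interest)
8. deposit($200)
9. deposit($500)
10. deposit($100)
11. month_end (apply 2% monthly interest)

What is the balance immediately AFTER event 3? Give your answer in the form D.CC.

After 1 (month_end (apply 2% monthly interest)): balance=$1020.00 total_interest=$20.00
After 2 (withdraw($100)): balance=$920.00 total_interest=$20.00
After 3 (month_end (apply 2% monthly interest)): balance=$938.40 total_interest=$38.40

Answer: 938.40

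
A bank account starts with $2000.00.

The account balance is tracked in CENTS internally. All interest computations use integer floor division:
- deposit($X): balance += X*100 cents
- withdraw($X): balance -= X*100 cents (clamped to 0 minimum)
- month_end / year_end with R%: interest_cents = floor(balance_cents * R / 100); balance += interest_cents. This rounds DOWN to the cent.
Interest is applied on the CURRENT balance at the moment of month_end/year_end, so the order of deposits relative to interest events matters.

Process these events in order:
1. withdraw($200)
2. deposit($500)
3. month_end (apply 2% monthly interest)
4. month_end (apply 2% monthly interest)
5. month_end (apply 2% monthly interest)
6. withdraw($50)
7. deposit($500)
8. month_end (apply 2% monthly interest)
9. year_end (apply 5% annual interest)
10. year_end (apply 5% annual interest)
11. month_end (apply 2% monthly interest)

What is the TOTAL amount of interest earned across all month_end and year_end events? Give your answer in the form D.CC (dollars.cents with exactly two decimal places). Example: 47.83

After 1 (withdraw($200)): balance=$1800.00 total_interest=$0.00
After 2 (deposit($500)): balance=$2300.00 total_interest=$0.00
After 3 (month_end (apply 2% monthly interest)): balance=$2346.00 total_interest=$46.00
After 4 (month_end (apply 2% monthly interest)): balance=$2392.92 total_interest=$92.92
After 5 (month_end (apply 2% monthly interest)): balance=$2440.77 total_interest=$140.77
After 6 (withdraw($50)): balance=$2390.77 total_interest=$140.77
After 7 (deposit($500)): balance=$2890.77 total_interest=$140.77
After 8 (month_end (apply 2% monthly interest)): balance=$2948.58 total_interest=$198.58
After 9 (year_end (apply 5% annual interest)): balance=$3096.00 total_interest=$346.00
After 10 (year_end (apply 5% annual interest)): balance=$3250.80 total_interest=$500.80
After 11 (month_end (apply 2% monthly interest)): balance=$3315.81 total_interest=$565.81

Answer: 565.81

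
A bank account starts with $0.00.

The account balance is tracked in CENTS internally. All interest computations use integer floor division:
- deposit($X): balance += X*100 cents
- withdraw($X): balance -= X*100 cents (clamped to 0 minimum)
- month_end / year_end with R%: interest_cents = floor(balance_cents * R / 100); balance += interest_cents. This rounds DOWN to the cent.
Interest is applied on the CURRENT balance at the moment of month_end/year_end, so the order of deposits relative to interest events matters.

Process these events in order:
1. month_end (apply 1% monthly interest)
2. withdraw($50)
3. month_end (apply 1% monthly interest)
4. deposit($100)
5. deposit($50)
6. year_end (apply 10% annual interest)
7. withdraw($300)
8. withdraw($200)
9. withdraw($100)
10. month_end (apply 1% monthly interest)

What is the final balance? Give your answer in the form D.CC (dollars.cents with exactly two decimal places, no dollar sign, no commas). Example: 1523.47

After 1 (month_end (apply 1% monthly interest)): balance=$0.00 total_interest=$0.00
After 2 (withdraw($50)): balance=$0.00 total_interest=$0.00
After 3 (month_end (apply 1% monthly interest)): balance=$0.00 total_interest=$0.00
After 4 (deposit($100)): balance=$100.00 total_interest=$0.00
After 5 (deposit($50)): balance=$150.00 total_interest=$0.00
After 6 (year_end (apply 10% annual interest)): balance=$165.00 total_interest=$15.00
After 7 (withdraw($300)): balance=$0.00 total_interest=$15.00
After 8 (withdraw($200)): balance=$0.00 total_interest=$15.00
After 9 (withdraw($100)): balance=$0.00 total_interest=$15.00
After 10 (month_end (apply 1% monthly interest)): balance=$0.00 total_interest=$15.00

Answer: 0.00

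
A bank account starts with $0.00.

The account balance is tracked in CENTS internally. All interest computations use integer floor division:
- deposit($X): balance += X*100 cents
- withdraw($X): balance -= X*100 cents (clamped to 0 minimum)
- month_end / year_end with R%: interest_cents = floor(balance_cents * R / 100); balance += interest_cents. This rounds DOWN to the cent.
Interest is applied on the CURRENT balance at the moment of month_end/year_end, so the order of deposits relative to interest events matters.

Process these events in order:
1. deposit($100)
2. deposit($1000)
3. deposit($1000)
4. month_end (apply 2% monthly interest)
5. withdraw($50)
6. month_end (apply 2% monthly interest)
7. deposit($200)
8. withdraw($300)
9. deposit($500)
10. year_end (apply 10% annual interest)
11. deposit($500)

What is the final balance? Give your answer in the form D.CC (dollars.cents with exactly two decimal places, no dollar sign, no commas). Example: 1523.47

Answer: 3287.22

Derivation:
After 1 (deposit($100)): balance=$100.00 total_interest=$0.00
After 2 (deposit($1000)): balance=$1100.00 total_interest=$0.00
After 3 (deposit($1000)): balance=$2100.00 total_interest=$0.00
After 4 (month_end (apply 2% monthly interest)): balance=$2142.00 total_interest=$42.00
After 5 (withdraw($50)): balance=$2092.00 total_interest=$42.00
After 6 (month_end (apply 2% monthly interest)): balance=$2133.84 total_interest=$83.84
After 7 (deposit($200)): balance=$2333.84 total_interest=$83.84
After 8 (withdraw($300)): balance=$2033.84 total_interest=$83.84
After 9 (deposit($500)): balance=$2533.84 total_interest=$83.84
After 10 (year_end (apply 10% annual interest)): balance=$2787.22 total_interest=$337.22
After 11 (deposit($500)): balance=$3287.22 total_interest=$337.22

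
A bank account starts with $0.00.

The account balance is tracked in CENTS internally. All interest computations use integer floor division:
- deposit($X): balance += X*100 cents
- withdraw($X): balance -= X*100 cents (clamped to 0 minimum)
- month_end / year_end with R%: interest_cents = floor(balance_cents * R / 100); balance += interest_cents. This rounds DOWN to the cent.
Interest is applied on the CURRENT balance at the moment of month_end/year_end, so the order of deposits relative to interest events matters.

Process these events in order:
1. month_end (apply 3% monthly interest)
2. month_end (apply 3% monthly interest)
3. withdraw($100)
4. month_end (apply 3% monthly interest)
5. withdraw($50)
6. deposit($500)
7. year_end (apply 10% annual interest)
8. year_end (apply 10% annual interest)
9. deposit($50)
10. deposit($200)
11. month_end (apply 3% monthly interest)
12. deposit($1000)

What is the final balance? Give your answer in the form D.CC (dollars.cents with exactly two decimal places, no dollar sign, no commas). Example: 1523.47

After 1 (month_end (apply 3% monthly interest)): balance=$0.00 total_interest=$0.00
After 2 (month_end (apply 3% monthly interest)): balance=$0.00 total_interest=$0.00
After 3 (withdraw($100)): balance=$0.00 total_interest=$0.00
After 4 (month_end (apply 3% monthly interest)): balance=$0.00 total_interest=$0.00
After 5 (withdraw($50)): balance=$0.00 total_interest=$0.00
After 6 (deposit($500)): balance=$500.00 total_interest=$0.00
After 7 (year_end (apply 10% annual interest)): balance=$550.00 total_interest=$50.00
After 8 (year_end (apply 10% annual interest)): balance=$605.00 total_interest=$105.00
After 9 (deposit($50)): balance=$655.00 total_interest=$105.00
After 10 (deposit($200)): balance=$855.00 total_interest=$105.00
After 11 (month_end (apply 3% monthly interest)): balance=$880.65 total_interest=$130.65
After 12 (deposit($1000)): balance=$1880.65 total_interest=$130.65

Answer: 1880.65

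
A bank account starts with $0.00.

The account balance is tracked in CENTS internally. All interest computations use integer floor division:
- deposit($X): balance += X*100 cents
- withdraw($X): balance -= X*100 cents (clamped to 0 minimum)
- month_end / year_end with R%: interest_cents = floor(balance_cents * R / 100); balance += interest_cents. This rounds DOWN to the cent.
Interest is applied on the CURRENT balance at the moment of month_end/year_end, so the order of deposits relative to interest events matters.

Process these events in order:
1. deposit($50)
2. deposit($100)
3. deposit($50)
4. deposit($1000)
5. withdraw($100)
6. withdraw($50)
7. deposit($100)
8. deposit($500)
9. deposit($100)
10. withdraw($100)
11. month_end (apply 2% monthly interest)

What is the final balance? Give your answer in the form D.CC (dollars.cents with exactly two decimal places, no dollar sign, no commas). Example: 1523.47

After 1 (deposit($50)): balance=$50.00 total_interest=$0.00
After 2 (deposit($100)): balance=$150.00 total_interest=$0.00
After 3 (deposit($50)): balance=$200.00 total_interest=$0.00
After 4 (deposit($1000)): balance=$1200.00 total_interest=$0.00
After 5 (withdraw($100)): balance=$1100.00 total_interest=$0.00
After 6 (withdraw($50)): balance=$1050.00 total_interest=$0.00
After 7 (deposit($100)): balance=$1150.00 total_interest=$0.00
After 8 (deposit($500)): balance=$1650.00 total_interest=$0.00
After 9 (deposit($100)): balance=$1750.00 total_interest=$0.00
After 10 (withdraw($100)): balance=$1650.00 total_interest=$0.00
After 11 (month_end (apply 2% monthly interest)): balance=$1683.00 total_interest=$33.00

Answer: 1683.00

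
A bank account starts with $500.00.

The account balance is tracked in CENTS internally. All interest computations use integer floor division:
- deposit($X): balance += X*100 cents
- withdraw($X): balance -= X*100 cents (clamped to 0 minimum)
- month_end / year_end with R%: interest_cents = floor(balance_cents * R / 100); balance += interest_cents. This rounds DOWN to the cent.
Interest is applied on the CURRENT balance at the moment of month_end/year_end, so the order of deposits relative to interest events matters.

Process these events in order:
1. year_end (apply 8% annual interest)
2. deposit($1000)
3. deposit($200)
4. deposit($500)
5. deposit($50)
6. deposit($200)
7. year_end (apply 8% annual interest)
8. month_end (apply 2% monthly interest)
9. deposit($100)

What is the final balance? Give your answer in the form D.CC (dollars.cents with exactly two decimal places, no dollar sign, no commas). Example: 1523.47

After 1 (year_end (apply 8% annual interest)): balance=$540.00 total_interest=$40.00
After 2 (deposit($1000)): balance=$1540.00 total_interest=$40.00
After 3 (deposit($200)): balance=$1740.00 total_interest=$40.00
After 4 (deposit($500)): balance=$2240.00 total_interest=$40.00
After 5 (deposit($50)): balance=$2290.00 total_interest=$40.00
After 6 (deposit($200)): balance=$2490.00 total_interest=$40.00
After 7 (year_end (apply 8% annual interest)): balance=$2689.20 total_interest=$239.20
After 8 (month_end (apply 2% monthly interest)): balance=$2742.98 total_interest=$292.98
After 9 (deposit($100)): balance=$2842.98 total_interest=$292.98

Answer: 2842.98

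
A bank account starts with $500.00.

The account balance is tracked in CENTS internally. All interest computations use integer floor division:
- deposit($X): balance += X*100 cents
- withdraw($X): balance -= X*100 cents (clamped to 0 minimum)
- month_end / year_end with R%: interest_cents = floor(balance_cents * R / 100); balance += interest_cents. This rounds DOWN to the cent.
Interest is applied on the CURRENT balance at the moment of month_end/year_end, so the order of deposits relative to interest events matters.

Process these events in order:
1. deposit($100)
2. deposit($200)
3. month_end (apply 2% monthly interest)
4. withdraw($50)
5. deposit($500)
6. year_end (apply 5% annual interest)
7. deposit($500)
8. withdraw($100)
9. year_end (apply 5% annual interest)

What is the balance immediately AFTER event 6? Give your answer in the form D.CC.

After 1 (deposit($100)): balance=$600.00 total_interest=$0.00
After 2 (deposit($200)): balance=$800.00 total_interest=$0.00
After 3 (month_end (apply 2% monthly interest)): balance=$816.00 total_interest=$16.00
After 4 (withdraw($50)): balance=$766.00 total_interest=$16.00
After 5 (deposit($500)): balance=$1266.00 total_interest=$16.00
After 6 (year_end (apply 5% annual interest)): balance=$1329.30 total_interest=$79.30

Answer: 1329.30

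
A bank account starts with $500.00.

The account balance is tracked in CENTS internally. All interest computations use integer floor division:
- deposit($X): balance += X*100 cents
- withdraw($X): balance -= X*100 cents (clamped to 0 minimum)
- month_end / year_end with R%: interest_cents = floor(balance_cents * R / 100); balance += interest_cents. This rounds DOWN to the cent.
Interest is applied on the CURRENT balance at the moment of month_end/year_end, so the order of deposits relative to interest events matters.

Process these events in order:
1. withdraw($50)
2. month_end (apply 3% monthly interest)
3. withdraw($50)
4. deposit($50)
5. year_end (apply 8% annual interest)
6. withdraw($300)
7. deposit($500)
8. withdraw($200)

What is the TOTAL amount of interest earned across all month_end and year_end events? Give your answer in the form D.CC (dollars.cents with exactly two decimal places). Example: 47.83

Answer: 50.58

Derivation:
After 1 (withdraw($50)): balance=$450.00 total_interest=$0.00
After 2 (month_end (apply 3% monthly interest)): balance=$463.50 total_interest=$13.50
After 3 (withdraw($50)): balance=$413.50 total_interest=$13.50
After 4 (deposit($50)): balance=$463.50 total_interest=$13.50
After 5 (year_end (apply 8% annual interest)): balance=$500.58 total_interest=$50.58
After 6 (withdraw($300)): balance=$200.58 total_interest=$50.58
After 7 (deposit($500)): balance=$700.58 total_interest=$50.58
After 8 (withdraw($200)): balance=$500.58 total_interest=$50.58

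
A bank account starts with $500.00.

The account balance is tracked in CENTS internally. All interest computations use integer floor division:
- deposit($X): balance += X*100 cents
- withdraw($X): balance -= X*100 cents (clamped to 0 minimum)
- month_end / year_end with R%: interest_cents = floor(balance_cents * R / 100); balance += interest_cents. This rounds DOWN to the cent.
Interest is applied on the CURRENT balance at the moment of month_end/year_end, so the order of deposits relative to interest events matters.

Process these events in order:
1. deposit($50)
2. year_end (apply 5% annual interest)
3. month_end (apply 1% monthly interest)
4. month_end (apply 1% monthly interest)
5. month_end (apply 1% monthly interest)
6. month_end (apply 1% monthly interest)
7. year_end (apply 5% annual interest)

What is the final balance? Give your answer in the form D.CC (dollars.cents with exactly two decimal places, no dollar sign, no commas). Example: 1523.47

Answer: 630.97

Derivation:
After 1 (deposit($50)): balance=$550.00 total_interest=$0.00
After 2 (year_end (apply 5% annual interest)): balance=$577.50 total_interest=$27.50
After 3 (month_end (apply 1% monthly interest)): balance=$583.27 total_interest=$33.27
After 4 (month_end (apply 1% monthly interest)): balance=$589.10 total_interest=$39.10
After 5 (month_end (apply 1% monthly interest)): balance=$594.99 total_interest=$44.99
After 6 (month_end (apply 1% monthly interest)): balance=$600.93 total_interest=$50.93
After 7 (year_end (apply 5% annual interest)): balance=$630.97 total_interest=$80.97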